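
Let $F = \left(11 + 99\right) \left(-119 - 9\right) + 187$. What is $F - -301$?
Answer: $-13592$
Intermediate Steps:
$F = -13893$ ($F = 110 \left(-128\right) + 187 = -14080 + 187 = -13893$)
$F - -301 = -13893 - -301 = -13893 + 301 = -13592$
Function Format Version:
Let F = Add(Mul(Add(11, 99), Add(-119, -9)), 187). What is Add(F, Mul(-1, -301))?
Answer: -13592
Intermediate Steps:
F = -13893 (F = Add(Mul(110, -128), 187) = Add(-14080, 187) = -13893)
Add(F, Mul(-1, -301)) = Add(-13893, Mul(-1, -301)) = Add(-13893, 301) = -13592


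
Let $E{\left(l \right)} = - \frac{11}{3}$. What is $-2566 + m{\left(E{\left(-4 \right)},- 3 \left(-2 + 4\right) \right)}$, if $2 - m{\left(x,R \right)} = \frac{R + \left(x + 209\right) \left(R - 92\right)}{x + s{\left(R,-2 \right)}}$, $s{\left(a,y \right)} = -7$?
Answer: $- \frac{71217}{16} \approx -4451.1$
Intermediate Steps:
$E{\left(l \right)} = - \frac{11}{3}$ ($E{\left(l \right)} = \left(-11\right) \frac{1}{3} = - \frac{11}{3}$)
$m{\left(x,R \right)} = 2 - \frac{R + \left(-92 + R\right) \left(209 + x\right)}{-7 + x}$ ($m{\left(x,R \right)} = 2 - \frac{R + \left(x + 209\right) \left(R - 92\right)}{x - 7} = 2 - \frac{R + \left(209 + x\right) \left(-92 + R\right)}{-7 + x} = 2 - \frac{R + \left(-92 + R\right) \left(209 + x\right)}{-7 + x}$)
$-2566 + m{\left(E{\left(-4 \right)},- 3 \left(-2 + 4\right) \right)} = -2566 + \frac{19214 - 210 \left(- 3 \left(-2 + 4\right)\right) + 94 \left(- \frac{11}{3}\right) - - 3 \left(-2 + 4\right) \left(- \frac{11}{3}\right)}{-7 - \frac{11}{3}} = -2566 + \frac{19214 - 210 \left(\left(-3\right) 2\right) - \frac{1034}{3} - \left(-3\right) 2 \left(- \frac{11}{3}\right)}{- \frac{32}{3}} = -2566 - \frac{3 \left(19214 - -1260 - \frac{1034}{3} - \left(-6\right) \left(- \frac{11}{3}\right)\right)}{32} = -2566 - \frac{3 \left(19214 + 1260 - \frac{1034}{3} - 22\right)}{32} = -2566 - \frac{30161}{16} = - \frac{71217}{16}$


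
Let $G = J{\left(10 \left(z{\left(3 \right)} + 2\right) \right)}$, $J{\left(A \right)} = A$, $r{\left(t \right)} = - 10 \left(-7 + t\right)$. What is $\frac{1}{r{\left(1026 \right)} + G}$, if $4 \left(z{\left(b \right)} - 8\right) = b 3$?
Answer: $- \frac{2}{20135} \approx -9.933 \cdot 10^{-5}$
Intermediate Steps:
$z{\left(b \right)} = 8 + \frac{3 b}{4}$ ($z{\left(b \right)} = 8 + \frac{b 3}{4} = 8 + \frac{3 b}{4}$)
$r{\left(t \right)} = 70 - 10 t$
$G = \frac{245}{2}$ ($G = 10 \left(\left(8 + \frac{3}{4} \cdot 3\right) + 2\right) = 10 \left(\left(8 + \frac{9}{4}\right) + 2\right) = 10 \left(\frac{41}{4} + 2\right) = 10 \cdot \frac{49}{4} = \frac{245}{2} \approx 122.5$)
$\frac{1}{r{\left(1026 \right)} + G} = \frac{1}{\left(70 - 10260\right) + \frac{245}{2}} = \frac{1}{-10190 + \frac{245}{2}} = \frac{1}{- \frac{20135}{2}} = - \frac{2}{20135}$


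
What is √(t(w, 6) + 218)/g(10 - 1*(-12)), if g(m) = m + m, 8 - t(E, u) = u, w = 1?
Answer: √55/22 ≈ 0.33710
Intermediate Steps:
t(E, u) = 8 - u
g(m) = 2*m
√(t(w, 6) + 218)/g(10 - 1*(-12)) = √((8 - 1*6) + 218)/((2*(10 - 1*(-12)))) = √((8 - 6) + 218)/((2*(10 + 12))) = √(2 + 218)/((2*22)) = √220/44 = (2*√55)*(1/44) = √55/22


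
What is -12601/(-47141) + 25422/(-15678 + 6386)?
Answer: -540665005/219017086 ≈ -2.4686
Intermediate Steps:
-12601/(-47141) + 25422/(-15678 + 6386) = -12601*(-1/47141) + 25422/(-9292) = 12601/47141 + 25422*(-1/9292) = 12601/47141 - 12711/4646 = -540665005/219017086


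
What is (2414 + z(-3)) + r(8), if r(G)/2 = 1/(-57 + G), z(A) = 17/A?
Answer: 354019/147 ≈ 2408.3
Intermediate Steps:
r(G) = 2/(-57 + G)
(2414 + z(-3)) + r(8) = (2414 + 17/(-3)) + 2/(-57 + 8) = (2414 + 17*(-1/3)) + 2/(-49) = (2414 - 17/3) + 2*(-1/49) = 7225/3 - 2/49 = 354019/147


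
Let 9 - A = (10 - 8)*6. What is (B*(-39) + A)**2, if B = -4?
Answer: 23409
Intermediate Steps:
A = -3 (A = 9 - (10 - 8)*6 = 9 - 2*6 = 9 - 1*12 = 9 - 12 = -3)
(B*(-39) + A)**2 = (-4*(-39) - 3)**2 = (156 - 3)**2 = 153**2 = 23409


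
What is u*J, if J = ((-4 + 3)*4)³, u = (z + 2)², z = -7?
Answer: -1600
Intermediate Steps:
u = 25 (u = (-7 + 2)² = (-5)² = 25)
J = -64 (J = (-1*4)³ = (-4)³ = -64)
u*J = 25*(-64) = -1600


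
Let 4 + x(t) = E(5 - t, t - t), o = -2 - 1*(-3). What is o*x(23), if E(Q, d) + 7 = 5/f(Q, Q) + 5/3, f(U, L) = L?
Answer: -173/18 ≈ -9.6111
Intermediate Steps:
o = 1 (o = -2 + 3 = 1)
E(Q, d) = -16/3 + 5/Q (E(Q, d) = -7 + (5/Q + 5/3) = -7 + (5/3 + 5/Q) = -16/3 + 5/Q)
x(t) = -28/3 + 5/(5 - t) (x(t) = -4 + (-16/3 + 5/(5 - t)) = -28/3 + 5/(5 - t))
o*x(23) = 1*((125 - 28*23)/(3*(-5 + 23))) = 1*((1/3)*(125 - 644)/18) = 1*((1/3)*(1/18)*(-519)) = 1*(-173/18) = -173/18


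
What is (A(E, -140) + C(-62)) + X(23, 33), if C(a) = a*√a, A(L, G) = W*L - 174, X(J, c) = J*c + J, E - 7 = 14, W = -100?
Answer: -1492 - 62*I*√62 ≈ -1492.0 - 488.19*I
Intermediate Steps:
E = 21 (E = 7 + 14 = 21)
X(J, c) = J + J*c
A(L, G) = -174 - 100*L (A(L, G) = -100*L - 174 = -174 - 100*L)
C(a) = a^(3/2)
(A(E, -140) + C(-62)) + X(23, 33) = ((-174 - 100*21) + (-62)^(3/2)) + 23*(1 + 33) = ((-174 - 2100) - 62*I*√62) + 23*34 = (-2274 - 62*I*√62) + 782 = -1492 - 62*I*√62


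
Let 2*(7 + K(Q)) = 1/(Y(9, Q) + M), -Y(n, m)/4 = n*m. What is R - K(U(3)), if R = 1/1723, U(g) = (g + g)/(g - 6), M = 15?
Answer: 2097065/299802 ≈ 6.9948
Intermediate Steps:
Y(n, m) = -4*m*n (Y(n, m) = -4*n*m = -4*m*n)
U(g) = 2*g/(-6 + g) (U(g) = (2*g)/(-6 + g) = 2*g/(-6 + g))
K(Q) = -7 + 1/(2*(15 - 36*Q)) (K(Q) = -7 + 1/(2*(-4*Q*9 + 15)) = -7 + 1/(2*(-36*Q + 15)) = -7 + 1/(2*(15 - 36*Q)))
R = 1/1723 ≈ 0.00058038
R - K(U(3)) = 1/1723 - (209 - 1008*3/(-6 + 3))/(6*(-5 + 12*(2*3/(-6 + 3)))) = 1/1723 - (209 - 1008*3/(-3))/(6*(-5 + 12*(2*3/(-3)))) = 1/1723 - (209 - 1008*3*(-1)/3)/(6*(-5 + 12*(2*3*(-⅓)))) = 1/1723 - (209 - 504*(-2))/(6*(-5 + 12*(-2))) = 1/1723 - (209 + 1008)/(6*(-5 - 24)) = 1/1723 - 1217/(6*(-29)) = 1/1723 - (-1)*1217/(6*29) = 1/1723 - 1*(-1217/174) = 1/1723 + 1217/174 = 2097065/299802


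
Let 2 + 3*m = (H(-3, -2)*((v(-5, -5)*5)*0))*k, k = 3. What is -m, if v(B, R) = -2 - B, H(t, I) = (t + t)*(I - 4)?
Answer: ⅔ ≈ 0.66667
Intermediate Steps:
H(t, I) = 2*t*(-4 + I) (H(t, I) = (2*t)*(-4 + I) = 2*t*(-4 + I))
m = -⅔ (m = -⅔ + (((2*(-3)*(-4 - 2))*(((-2 - 1*(-5))*5)*0))*3)/3 = -⅔ + (((2*(-3)*(-6))*(((-2 + 5)*5)*0))*3)/3 = -⅔ + ((36*((3*5)*0))*3)/3 = -⅔ + ((36*(15*0))*3)/3 = -⅔ + ((36*0)*3)/3 = -⅔ + (0*3)/3 = -⅔ + (⅓)*0 = -⅔ + 0 = -⅔ ≈ -0.66667)
-m = -1*(-⅔) = ⅔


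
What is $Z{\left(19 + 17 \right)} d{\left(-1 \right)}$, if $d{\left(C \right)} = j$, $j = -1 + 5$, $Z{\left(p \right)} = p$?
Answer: $144$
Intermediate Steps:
$j = 4$
$d{\left(C \right)} = 4$
$Z{\left(19 + 17 \right)} d{\left(-1 \right)} = \left(19 + 17\right) 4 = 36 \cdot 4 = 144$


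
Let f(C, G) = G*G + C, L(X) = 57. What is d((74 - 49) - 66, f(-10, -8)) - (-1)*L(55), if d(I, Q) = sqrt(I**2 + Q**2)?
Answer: 57 + sqrt(4597) ≈ 124.80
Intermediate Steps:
f(C, G) = C + G**2 (f(C, G) = G**2 + C = C + G**2)
d((74 - 49) - 66, f(-10, -8)) - (-1)*L(55) = sqrt(((74 - 49) - 66)**2 + (-10 + (-8)**2)**2) - (-1)*57 = sqrt((25 - 66)**2 + (-10 + 64)**2) - 1*(-57) = sqrt((-41)**2 + 54**2) + 57 = sqrt(1681 + 2916) + 57 = sqrt(4597) + 57 = 57 + sqrt(4597)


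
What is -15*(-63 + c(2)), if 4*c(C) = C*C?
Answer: 930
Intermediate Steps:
c(C) = C²/4 (c(C) = (C*C)/4 = C²/4)
-15*(-63 + c(2)) = -15*(-63 + (¼)*2²) = -15*(-63 + (¼)*4) = -15*(-63 + 1) = -15*(-62) = 930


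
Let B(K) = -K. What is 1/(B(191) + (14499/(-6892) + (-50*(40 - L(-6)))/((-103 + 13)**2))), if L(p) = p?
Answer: -558252/107959067 ≈ -0.0051710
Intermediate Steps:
1/(B(191) + (14499/(-6892) + (-50*(40 - L(-6)))/((-103 + 13)**2))) = 1/(-1*191 + (14499/(-6892) + (-50*(40 - 1*(-6)))/((-103 + 13)**2))) = 1/(-191 + (14499*(-1/6892) + (-50*(40 + 6))/((-90)**2))) = 1/(-191 + (-14499/6892 - 50*46/8100)) = 1/(-191 + (-14499/6892 - 2300*1/8100)) = 1/(-191 + (-14499/6892 - 23/81)) = 1/(-191 - 1332935/558252) = 1/(-107959067/558252) = -558252/107959067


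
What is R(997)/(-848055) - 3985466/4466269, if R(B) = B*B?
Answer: -7819405951051/3787641756795 ≈ -2.0645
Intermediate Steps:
R(B) = B²
R(997)/(-848055) - 3985466/4466269 = 997²/(-848055) - 3985466/4466269 = 994009*(-1/848055) - 3985466*1/4466269 = -994009/848055 - 3985466/4466269 = -7819405951051/3787641756795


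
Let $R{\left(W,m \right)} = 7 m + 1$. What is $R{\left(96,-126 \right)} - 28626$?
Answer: $-29507$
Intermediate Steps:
$R{\left(W,m \right)} = 1 + 7 m$
$R{\left(96,-126 \right)} - 28626 = \left(1 + 7 \left(-126\right)\right) - 28626 = \left(1 - 882\right) - 28626 = -881 - 28626 = -29507$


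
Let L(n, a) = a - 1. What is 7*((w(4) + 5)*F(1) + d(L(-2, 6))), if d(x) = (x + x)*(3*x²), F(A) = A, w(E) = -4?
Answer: 5257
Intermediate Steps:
L(n, a) = -1 + a
d(x) = 6*x³ (d(x) = (2*x)*(3*x²) = 6*x³)
7*((w(4) + 5)*F(1) + d(L(-2, 6))) = 7*((-4 + 5)*1 + 6*(-1 + 6)³) = 7*(1*1 + 6*5³) = 7*(1 + 6*125) = 7*(1 + 750) = 7*751 = 5257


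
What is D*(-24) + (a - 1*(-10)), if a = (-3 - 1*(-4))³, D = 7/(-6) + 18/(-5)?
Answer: 627/5 ≈ 125.40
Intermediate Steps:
D = -143/30 (D = 7*(-⅙) + 18*(-⅕) = -7/6 - 18/5 = -143/30 ≈ -4.7667)
a = 1 (a = (-3 + 4)³ = 1³ = 1)
D*(-24) + (a - 1*(-10)) = -143/30*(-24) + (1 - 1*(-10)) = 572/5 + (1 + 10) = 572/5 + 11 = 627/5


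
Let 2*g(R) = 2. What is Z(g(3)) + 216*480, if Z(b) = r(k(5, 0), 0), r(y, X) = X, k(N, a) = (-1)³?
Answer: 103680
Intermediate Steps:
g(R) = 1 (g(R) = (½)*2 = 1)
k(N, a) = -1
Z(b) = 0
Z(g(3)) + 216*480 = 0 + 216*480 = 0 + 103680 = 103680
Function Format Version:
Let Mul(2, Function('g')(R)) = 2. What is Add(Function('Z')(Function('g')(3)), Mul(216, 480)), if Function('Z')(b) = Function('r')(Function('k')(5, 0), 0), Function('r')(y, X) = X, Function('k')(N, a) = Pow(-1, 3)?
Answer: 103680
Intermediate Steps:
Function('g')(R) = 1 (Function('g')(R) = Mul(Rational(1, 2), 2) = 1)
Function('k')(N, a) = -1
Function('Z')(b) = 0
Add(Function('Z')(Function('g')(3)), Mul(216, 480)) = Add(0, Mul(216, 480)) = Add(0, 103680) = 103680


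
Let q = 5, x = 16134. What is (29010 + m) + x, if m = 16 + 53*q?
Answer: 45425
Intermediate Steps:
m = 281 (m = 16 + 53*5 = 16 + 265 = 281)
(29010 + m) + x = (29010 + 281) + 16134 = 29291 + 16134 = 45425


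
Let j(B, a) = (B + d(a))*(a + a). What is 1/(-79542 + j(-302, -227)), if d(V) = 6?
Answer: 1/54842 ≈ 1.8234e-5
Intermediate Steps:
j(B, a) = 2*a*(6 + B) (j(B, a) = (B + 6)*(a + a) = (6 + B)*(2*a) = 2*a*(6 + B))
1/(-79542 + j(-302, -227)) = 1/(-79542 + 2*(-227)*(6 - 302)) = 1/(-79542 + 2*(-227)*(-296)) = 1/(-79542 + 134384) = 1/54842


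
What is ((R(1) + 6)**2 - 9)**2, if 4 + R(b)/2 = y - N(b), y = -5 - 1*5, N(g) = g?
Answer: 321489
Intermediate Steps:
y = -10 (y = -5 - 5 = -10)
R(b) = -28 - 2*b (R(b) = -8 + 2*(-10 - b) = -8 + (-20 - 2*b) = -28 - 2*b)
((R(1) + 6)**2 - 9)**2 = (((-28 - 2*1) + 6)**2 - 9)**2 = (((-28 - 2) + 6)**2 - 9)**2 = ((-30 + 6)**2 - 9)**2 = ((-24)**2 - 9)**2 = (576 - 9)**2 = 567**2 = 321489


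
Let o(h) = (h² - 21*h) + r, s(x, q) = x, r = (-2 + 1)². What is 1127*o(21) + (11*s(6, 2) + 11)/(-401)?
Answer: 451850/401 ≈ 1126.8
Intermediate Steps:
r = 1 (r = (-1)² = 1)
o(h) = 1 + h² - 21*h (o(h) = (h² - 21*h) + 1 = 1 + h² - 21*h)
1127*o(21) + (11*s(6, 2) + 11)/(-401) = 1127*(1 + 21² - 21*21) + (11*6 + 11)/(-401) = 1127*(1 + 441 - 441) + (66 + 11)*(-1/401) = 1127*1 + 77*(-1/401) = 1127 - 77/401 = 451850/401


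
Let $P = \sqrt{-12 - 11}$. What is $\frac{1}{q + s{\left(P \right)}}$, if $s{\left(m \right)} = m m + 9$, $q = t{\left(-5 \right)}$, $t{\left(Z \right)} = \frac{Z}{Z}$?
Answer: $- \frac{1}{13} \approx -0.076923$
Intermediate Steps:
$t{\left(Z \right)} = 1$
$P = i \sqrt{23}$ ($P = \sqrt{-23} = i \sqrt{23} \approx 4.7958 i$)
$q = 1$
$s{\left(m \right)} = 9 + m^{2}$ ($s{\left(m \right)} = m^{2} + 9 = 9 + m^{2}$)
$\frac{1}{q + s{\left(P \right)}} = \frac{1}{1 + \left(9 + \left(i \sqrt{23}\right)^{2}\right)} = \frac{1}{1 + \left(9 - 23\right)} = \frac{1}{1 - 14} = \frac{1}{-13} = - \frac{1}{13}$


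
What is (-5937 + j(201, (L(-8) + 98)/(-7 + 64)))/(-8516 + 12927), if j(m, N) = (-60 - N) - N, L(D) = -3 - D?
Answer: -342035/251427 ≈ -1.3604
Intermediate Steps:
j(m, N) = -60 - 2*N
(-5937 + j(201, (L(-8) + 98)/(-7 + 64)))/(-8516 + 12927) = (-5937 + (-60 - 2*((-3 - 1*(-8)) + 98)/(-7 + 64)))/(-8516 + 12927) = (-5937 + (-60 - 2*((-3 + 8) + 98)/57))/4411 = (-5937 + (-60 - 2*(5 + 98)/57))*(1/4411) = (-5937 + (-60 - 206/57))*(1/4411) = (-5937 - 3626/57)*(1/4411) = -342035/57*1/4411 = -342035/251427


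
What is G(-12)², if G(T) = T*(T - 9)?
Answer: 63504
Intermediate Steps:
G(T) = T*(-9 + T)
G(-12)² = (-12*(-9 - 12))² = (-12*(-21))² = 252² = 63504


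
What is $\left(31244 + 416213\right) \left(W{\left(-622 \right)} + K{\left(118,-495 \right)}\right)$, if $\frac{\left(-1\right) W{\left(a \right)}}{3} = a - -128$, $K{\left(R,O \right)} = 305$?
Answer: $799605659$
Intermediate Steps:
$W{\left(a \right)} = -384 - 3 a$ ($W{\left(a \right)} = - 3 \left(a - -128\right) = - 3 \left(a + 128\right) = - 3 \left(128 + a\right) = -384 - 3 a$)
$\left(31244 + 416213\right) \left(W{\left(-622 \right)} + K{\left(118,-495 \right)}\right) = \left(31244 + 416213\right) \left(\left(-384 - -1866\right) + 305\right) = 447457 \left(\left(-384 + 1866\right) + 305\right) = 447457 \left(1482 + 305\right) = 447457 \cdot 1787 = 799605659$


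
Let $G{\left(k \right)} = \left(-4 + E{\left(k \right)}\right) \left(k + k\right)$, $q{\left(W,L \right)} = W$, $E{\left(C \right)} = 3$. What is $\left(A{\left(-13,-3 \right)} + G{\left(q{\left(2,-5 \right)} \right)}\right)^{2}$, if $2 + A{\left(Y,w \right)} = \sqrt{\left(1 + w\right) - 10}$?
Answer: $24 - 24 i \sqrt{3} \approx 24.0 - 41.569 i$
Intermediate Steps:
$G{\left(k \right)} = - 2 k$ ($G{\left(k \right)} = \left(-4 + 3\right) \left(k + k\right) = - 2 k$)
$A{\left(Y,w \right)} = -2 + \sqrt{-9 + w}$ ($A{\left(Y,w \right)} = -2 + \sqrt{\left(1 + w\right) - 10} = -2 + \sqrt{-9 + w}$)
$\left(A{\left(-13,-3 \right)} + G{\left(q{\left(2,-5 \right)} \right)}\right)^{2} = \left(\left(-2 + \sqrt{-9 - 3}\right) - 4\right)^{2} = \left(\left(-2 + \sqrt{-12}\right) - 4\right)^{2} = \left(\left(-2 + 2 i \sqrt{3}\right) - 4\right)^{2} = \left(-6 + 2 i \sqrt{3}\right)^{2}$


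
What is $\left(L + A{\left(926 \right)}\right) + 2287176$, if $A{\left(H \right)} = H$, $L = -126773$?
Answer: $2161329$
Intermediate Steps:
$\left(L + A{\left(926 \right)}\right) + 2287176 = \left(-126773 + 926\right) + 2287176 = -125847 + 2287176 = 2161329$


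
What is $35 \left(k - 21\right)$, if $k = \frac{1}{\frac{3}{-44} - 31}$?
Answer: $- \frac{1006285}{1367} \approx -736.13$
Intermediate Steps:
$k = - \frac{44}{1367}$ ($k = \frac{1}{3 \left(- \frac{1}{44}\right) - 31} = \frac{1}{- \frac{3}{44} - 31} = \frac{1}{- \frac{1367}{44}} = - \frac{44}{1367} \approx -0.032187$)
$35 \left(k - 21\right) = 35 \left(- \frac{44}{1367} - 21\right) = 35 \left(- \frac{28751}{1367}\right) = - \frac{1006285}{1367}$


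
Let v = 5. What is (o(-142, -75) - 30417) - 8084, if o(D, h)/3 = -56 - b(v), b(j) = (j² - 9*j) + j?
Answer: -38624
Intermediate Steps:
b(j) = j² - 8*j
o(D, h) = -123 (o(D, h) = 3*(-56 - 5*(-8 + 5)) = 3*(-56 - 5*(-3)) = 3*(-56 - 1*(-15)) = 3*(-56 + 15) = 3*(-41) = -123)
(o(-142, -75) - 30417) - 8084 = (-123 - 30417) - 8084 = -30540 - 8084 = -38624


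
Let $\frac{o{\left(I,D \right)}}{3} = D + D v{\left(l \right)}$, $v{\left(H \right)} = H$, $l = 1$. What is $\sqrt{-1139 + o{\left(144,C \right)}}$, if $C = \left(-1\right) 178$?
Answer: $i \sqrt{2207} \approx 46.979 i$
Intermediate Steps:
$C = -178$
$o{\left(I,D \right)} = 6 D$ ($o{\left(I,D \right)} = 3 \left(D + D 1\right) = 3 \left(D + D\right) = 3 \cdot 2 D = 6 D$)
$\sqrt{-1139 + o{\left(144,C \right)}} = \sqrt{-1139 + 6 \left(-178\right)} = \sqrt{-1139 - 1068} = \sqrt{-2207} = i \sqrt{2207}$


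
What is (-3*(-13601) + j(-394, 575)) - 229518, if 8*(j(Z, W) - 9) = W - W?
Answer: -188706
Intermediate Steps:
j(Z, W) = 9 (j(Z, W) = 9 + (W - W)/8 = 9 + (1/8)*0 = 9 + 0 = 9)
(-3*(-13601) + j(-394, 575)) - 229518 = (-3*(-13601) + 9) - 229518 = (40803 + 9) - 229518 = 40812 - 229518 = -188706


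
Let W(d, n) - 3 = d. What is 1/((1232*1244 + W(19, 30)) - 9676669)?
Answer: -1/8144039 ≈ -1.2279e-7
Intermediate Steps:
W(d, n) = 3 + d
1/((1232*1244 + W(19, 30)) - 9676669) = 1/((1232*1244 + (3 + 19)) - 9676669) = 1/((1532608 + 22) - 9676669) = 1/(1532630 - 9676669) = 1/(-8144039) = -1/8144039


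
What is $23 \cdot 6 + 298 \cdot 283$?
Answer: $84472$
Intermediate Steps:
$23 \cdot 6 + 298 \cdot 283 = 138 + 84334 = 84472$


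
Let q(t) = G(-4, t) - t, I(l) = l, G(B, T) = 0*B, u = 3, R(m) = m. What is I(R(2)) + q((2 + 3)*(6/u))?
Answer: -8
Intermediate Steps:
G(B, T) = 0
q(t) = -t (q(t) = 0 - t = -t)
I(R(2)) + q((2 + 3)*(6/u)) = 2 - (2 + 3)*6/3 = 2 - 5*6*(⅓) = 2 - 5*2 = 2 - 1*10 = 2 - 10 = -8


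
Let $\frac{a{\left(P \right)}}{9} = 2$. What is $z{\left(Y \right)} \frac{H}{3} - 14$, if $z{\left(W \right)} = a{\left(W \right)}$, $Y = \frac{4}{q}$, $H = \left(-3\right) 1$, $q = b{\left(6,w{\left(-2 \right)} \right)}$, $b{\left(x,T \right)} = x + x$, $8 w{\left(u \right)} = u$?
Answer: $-32$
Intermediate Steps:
$w{\left(u \right)} = \frac{u}{8}$
$a{\left(P \right)} = 18$ ($a{\left(P \right)} = 9 \cdot 2 = 18$)
$b{\left(x,T \right)} = 2 x$
$q = 12$ ($q = 2 \cdot 6 = 12$)
$H = -3$
$Y = \frac{1}{3}$ ($Y = \frac{4}{12} = 4 \cdot \frac{1}{12} = \frac{1}{3} \approx 0.33333$)
$z{\left(W \right)} = 18$
$z{\left(Y \right)} \frac{H}{3} - 14 = 18 \left(- \frac{3}{3}\right) - 14 = 18 \left(\left(-3\right) \frac{1}{3}\right) - 14 = 18 \left(-1\right) - 14 = -18 - 14 = -32$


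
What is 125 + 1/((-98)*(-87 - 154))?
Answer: 2952251/23618 ≈ 125.00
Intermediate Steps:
125 + 1/((-98)*(-87 - 154)) = 125 - 1/98/(-241) = 125 - 1/98*(-1/241) = 125 + 1/23618 = 2952251/23618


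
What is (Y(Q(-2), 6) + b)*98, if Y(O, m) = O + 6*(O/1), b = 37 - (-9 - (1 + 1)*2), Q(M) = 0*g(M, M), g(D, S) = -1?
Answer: 4900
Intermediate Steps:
Q(M) = 0 (Q(M) = 0*(-1) = 0)
b = 50 (b = 37 - (-9 - 2*2) = 37 - (-9 - 1*4) = 37 - (-9 - 4) = 37 - 1*(-13) = 37 + 13 = 50)
Y(O, m) = 7*O (Y(O, m) = O + 6*(O*1) = O + 6*O = 7*O)
(Y(Q(-2), 6) + b)*98 = (7*0 + 50)*98 = (0 + 50)*98 = 50*98 = 4900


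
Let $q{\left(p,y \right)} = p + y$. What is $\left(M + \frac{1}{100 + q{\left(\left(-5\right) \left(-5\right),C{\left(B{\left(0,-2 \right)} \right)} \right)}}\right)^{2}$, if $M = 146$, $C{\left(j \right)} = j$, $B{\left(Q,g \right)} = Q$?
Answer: $\frac{333099001}{15625} \approx 21318.0$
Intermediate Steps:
$\left(M + \frac{1}{100 + q{\left(\left(-5\right) \left(-5\right),C{\left(B{\left(0,-2 \right)} \right)} \right)}}\right)^{2} = \left(146 + \frac{1}{100 + \left(\left(-5\right) \left(-5\right) + 0\right)}\right)^{2} = \left(146 + \frac{1}{100 + \left(25 + 0\right)}\right)^{2} = \left(146 + \frac{1}{100 + 25}\right)^{2} = \left(146 + \frac{1}{125}\right)^{2} = \left(\frac{18251}{125}\right)^{2} = \frac{333099001}{15625}$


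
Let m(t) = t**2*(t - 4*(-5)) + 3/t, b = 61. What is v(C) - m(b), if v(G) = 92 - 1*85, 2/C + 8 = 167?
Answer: -18385037/61 ≈ -3.0139e+5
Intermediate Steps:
C = 2/159 (C = 2/(-8 + 167) = 2/159 ≈ 0.012579)
v(G) = 7 (v(G) = 92 - 85 = 7)
m(t) = 3/t + t**2*(20 + t) (m(t) = t**2*(t + 20) + 3/t = t**2*(20 + t) + 3/t = 3/t + t**2*(20 + t))
v(C) - m(b) = 7 - (3 + 61**3*(20 + 61))/61 = 7 - (3 + 226981*81)/61 = 7 - (3 + 18385461)/61 = 7 - 18385464/61 = -18385037/61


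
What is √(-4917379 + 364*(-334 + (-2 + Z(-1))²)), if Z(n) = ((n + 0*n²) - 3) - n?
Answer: I*√5029855 ≈ 2242.7*I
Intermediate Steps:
Z(n) = -3 (Z(n) = ((n + 0) - 3) - n = (n - 3) - n = (-3 + n) - n = -3)
√(-4917379 + 364*(-334 + (-2 + Z(-1))²)) = √(-4917379 + 364*(-334 + (-2 - 3)²)) = √(-4917379 + 364*(-334 + (-5)²)) = √(-4917379 + 364*(-334 + 25)) = √(-4917379 + 364*(-309)) = √(-4917379 - 112476) = √(-5029855) = I*√5029855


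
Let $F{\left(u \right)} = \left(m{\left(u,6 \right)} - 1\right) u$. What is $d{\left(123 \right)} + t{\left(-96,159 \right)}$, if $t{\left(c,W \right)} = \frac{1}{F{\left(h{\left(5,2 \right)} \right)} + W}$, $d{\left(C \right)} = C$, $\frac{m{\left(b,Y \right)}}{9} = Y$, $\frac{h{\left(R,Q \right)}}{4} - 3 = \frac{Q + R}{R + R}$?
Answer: $\frac{580196}{4717} \approx 123.0$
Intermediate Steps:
$h{\left(R,Q \right)} = 12 + \frac{2 \left(Q + R\right)}{R}$ ($h{\left(R,Q \right)} = 12 + 4 \frac{Q + R}{R + R} = 12 + 4 \frac{Q + R}{2 R} = 12 + \frac{2 \left(Q + R\right)}{R}$)
$m{\left(b,Y \right)} = 9 Y$
$F{\left(u \right)} = 53 u$ ($F{\left(u \right)} = \left(9 \cdot 6 - 1\right) u = \left(54 - 1\right) u = 53 u$)
$t{\left(c,W \right)} = \frac{1}{\frac{3922}{5} + W}$ ($t{\left(c,W \right)} = \frac{1}{53 \left(14 + 2 \cdot 2 \cdot \frac{1}{5}\right) + W} = \frac{1}{53 \left(14 + \frac{4}{5}\right) + W} = \frac{1}{53 \cdot \frac{74}{5} + W} = \frac{1}{\frac{3922}{5} + W}$)
$d{\left(123 \right)} + t{\left(-96,159 \right)} = 123 + \frac{5}{3922 + 5 \cdot 159} = 123 + \frac{5}{3922 + 795} = 123 + \frac{5}{4717} = \frac{580196}{4717}$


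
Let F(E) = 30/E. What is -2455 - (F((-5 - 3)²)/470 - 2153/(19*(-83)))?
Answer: -11652058235/4743616 ≈ -2456.4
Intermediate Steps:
-2455 - (F((-5 - 3)²)/470 - 2153/(19*(-83))) = -2455 - ((30/((-5 - 3)²))/470 - 2153/(19*(-83))) = -2455 - ((30/((-8)²))*(1/470) - 2153/(-1577)) = -2455 - ((30/64)*(1/470) - 2153*(-1/1577)) = -2455 - ((30*(1/64))*(1/470) + 2153/1577) = -2455 - ((15/32)*(1/470) + 2153/1577) = -2455 - (3/3008 + 2153/1577) = -2455 - 1*6480955/4743616 = -2455 - 6480955/4743616 = -11652058235/4743616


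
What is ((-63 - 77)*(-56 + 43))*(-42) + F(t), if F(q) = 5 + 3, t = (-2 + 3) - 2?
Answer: -76432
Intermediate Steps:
t = -1 (t = 1 - 2 = -1)
F(q) = 8
((-63 - 77)*(-56 + 43))*(-42) + F(t) = ((-63 - 77)*(-56 + 43))*(-42) + 8 = -140*(-13)*(-42) + 8 = 1820*(-42) + 8 = -76440 + 8 = -76432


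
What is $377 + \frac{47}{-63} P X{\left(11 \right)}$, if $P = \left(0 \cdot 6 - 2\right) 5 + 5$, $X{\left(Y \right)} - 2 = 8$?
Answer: $\frac{26101}{63} \approx 414.3$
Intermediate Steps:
$X{\left(Y \right)} = 10$ ($X{\left(Y \right)} = 2 + 8 = 10$)
$P = -5$ ($P = \left(0 - 2\right) 5 + 5 = \left(-2\right) 5 + 5 = -10 + 5 = -5$)
$377 + \frac{47}{-63} P X{\left(11 \right)} = 377 + \frac{47}{-63} \left(-5\right) 10 = 377 + 47 \left(- \frac{1}{63}\right) \left(-5\right) 10 = 377 + \left(- \frac{47}{63}\right) \left(-5\right) 10 = 377 + \frac{235}{63} \cdot 10 = 377 + \frac{2350}{63} = \frac{26101}{63}$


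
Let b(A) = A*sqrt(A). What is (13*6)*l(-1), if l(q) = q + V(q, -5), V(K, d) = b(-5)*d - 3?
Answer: -312 + 1950*I*sqrt(5) ≈ -312.0 + 4360.3*I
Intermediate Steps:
b(A) = A**(3/2)
V(K, d) = -3 - 5*I*d*sqrt(5) (V(K, d) = (-5)**(3/2)*d - 3 = (-5*I*sqrt(5))*d - 3 = -5*I*d*sqrt(5) - 3 = -3 - 5*I*d*sqrt(5))
l(q) = -3 + q + 25*I*sqrt(5) (l(q) = q + (-3 - 5*I*(-5)*sqrt(5)) = q + (-3 + 25*I*sqrt(5)) = -3 + q + 25*I*sqrt(5))
(13*6)*l(-1) = (13*6)*(-3 - 1 + 25*I*sqrt(5)) = 78*(-4 + 25*I*sqrt(5)) = -312 + 1950*I*sqrt(5)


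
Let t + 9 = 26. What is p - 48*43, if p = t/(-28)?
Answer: -57809/28 ≈ -2064.6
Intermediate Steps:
t = 17 (t = -9 + 26 = 17)
p = -17/28 (p = 17/(-28) = 17*(-1/28) = -17/28 ≈ -0.60714)
p - 48*43 = -17/28 - 48*43 = -17/28 - 2064 = -57809/28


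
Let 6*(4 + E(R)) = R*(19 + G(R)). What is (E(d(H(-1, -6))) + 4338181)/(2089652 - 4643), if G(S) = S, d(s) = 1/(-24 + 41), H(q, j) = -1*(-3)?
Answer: 417911069/200855867 ≈ 2.0807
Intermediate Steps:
H(q, j) = 3
d(s) = 1/17
E(R) = -4 + R*(19 + R)/6 (E(R) = -4 + (R*(19 + R))/6 = -4 + R*(19 + R)/6)
(E(d(H(-1, -6))) + 4338181)/(2089652 - 4643) = ((-4 + (1/17)²/6 + (19/6)*(1/17)) + 4338181)/(2089652 - 4643) = ((-4 + (⅙)*(1/289) + 19/102) + 4338181)/2085009 = ((-4 + 1/1734 + 19/102) + 4338181)*(1/2085009) = (-1102/289 + 4338181)*(1/2085009) = (1253733207/289)*(1/2085009) = 417911069/200855867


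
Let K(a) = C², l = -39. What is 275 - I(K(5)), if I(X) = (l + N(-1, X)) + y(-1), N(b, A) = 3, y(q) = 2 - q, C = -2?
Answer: 308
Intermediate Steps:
K(a) = 4 (K(a) = (-2)² = 4)
I(X) = -33 (I(X) = (-39 + 3) + (2 - 1*(-1)) = -36 + (2 + 1) = -36 + 3 = -33)
275 - I(K(5)) = 275 - 1*(-33) = 275 + 33 = 308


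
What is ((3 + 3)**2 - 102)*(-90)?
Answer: 5940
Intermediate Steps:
((3 + 3)**2 - 102)*(-90) = (6**2 - 102)*(-90) = (36 - 102)*(-90) = -66*(-90) = 5940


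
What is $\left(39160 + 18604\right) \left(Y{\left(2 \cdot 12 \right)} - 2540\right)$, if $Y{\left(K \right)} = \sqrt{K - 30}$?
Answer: $-146720560 + 57764 i \sqrt{6} \approx -1.4672 \cdot 10^{8} + 1.4149 \cdot 10^{5} i$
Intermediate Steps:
$Y{\left(K \right)} = \sqrt{-30 + K}$
$\left(39160 + 18604\right) \left(Y{\left(2 \cdot 12 \right)} - 2540\right) = \left(39160 + 18604\right) \left(\sqrt{-30 + 2 \cdot 12} - 2540\right) = 57764 \left(\sqrt{-30 + 24} - 2540\right) = 57764 \left(\sqrt{-6} - 2540\right) = 57764 \left(i \sqrt{6} - 2540\right) = 57764 \left(-2540 + i \sqrt{6}\right) = -146720560 + 57764 i \sqrt{6}$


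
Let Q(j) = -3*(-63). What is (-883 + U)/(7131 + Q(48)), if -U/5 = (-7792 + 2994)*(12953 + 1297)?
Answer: 341856617/7320 ≈ 46702.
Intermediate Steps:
Q(j) = 189
U = 341857500 (U = -5*(-7792 + 2994)*(12953 + 1297) = -(-23990)*14250 = -5*(-68371500) = 341857500)
(-883 + U)/(7131 + Q(48)) = (-883 + 341857500)/(7131 + 189) = 341856617/7320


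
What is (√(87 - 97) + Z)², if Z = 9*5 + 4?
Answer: (49 + I*√10)² ≈ 2391.0 + 309.9*I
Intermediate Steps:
Z = 49 (Z = 45 + 4 = 49)
(√(87 - 97) + Z)² = (√(87 - 97) + 49)² = (√(-10) + 49)² = (I*√10 + 49)² = (49 + I*√10)²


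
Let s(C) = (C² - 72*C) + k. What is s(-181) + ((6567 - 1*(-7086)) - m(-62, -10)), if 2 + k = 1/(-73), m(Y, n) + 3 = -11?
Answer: 4340433/73 ≈ 59458.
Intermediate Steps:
m(Y, n) = -14 (m(Y, n) = -3 - 11 = -14)
k = -147/73 (k = -2 + 1/(-73) = -2 - 1/73 = -147/73 ≈ -2.0137)
s(C) = -147/73 + C² - 72*C (s(C) = (C² - 72*C) - 147/73 = -147/73 + C² - 72*C)
s(-181) + ((6567 - 1*(-7086)) - m(-62, -10)) = (-147/73 + (-181)² - 72*(-181)) + ((6567 - 1*(-7086)) - 1*(-14)) = (-147/73 + 32761 + 13032) + ((6567 + 7086) + 14) = 3342742/73 + (13653 + 14) = 3342742/73 + 13667 = 4340433/73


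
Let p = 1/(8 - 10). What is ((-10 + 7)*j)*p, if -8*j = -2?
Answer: 3/8 ≈ 0.37500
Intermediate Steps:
j = 1/4 (j = -1/8*(-2) = 1/4 ≈ 0.25000)
p = -1/2 (p = 1/(-2) = -1/2 ≈ -0.50000)
((-10 + 7)*j)*p = ((-10 + 7)*(1/4))*(-1/2) = -3*1/4*(-1/2) = -3/4*(-1/2) = 3/8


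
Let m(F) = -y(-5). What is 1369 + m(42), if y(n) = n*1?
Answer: 1374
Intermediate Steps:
y(n) = n
m(F) = 5 (m(F) = -1*(-5) = 5)
1369 + m(42) = 1369 + 5 = 1374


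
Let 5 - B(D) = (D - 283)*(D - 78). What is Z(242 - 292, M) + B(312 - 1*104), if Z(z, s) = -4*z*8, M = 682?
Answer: 11355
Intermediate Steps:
Z(z, s) = -32*z
B(D) = 5 - (-283 + D)*(-78 + D) (B(D) = 5 - (D - 283)*(D - 78) = 5 - (-283 + D)*(-78 + D))
Z(242 - 292, M) + B(312 - 1*104) = -32*(242 - 292) + (-22069 - (312 - 1*104)**2 + 361*(312 - 1*104)) = -32*(-50) + (-22069 - (312 - 104)**2 + 361*(312 - 104)) = 1600 + (-22069 - 1*208**2 + 361*208) = 1600 + (-22069 - 1*43264 + 75088) = 1600 + (-22069 - 43264 + 75088) = 1600 + 9755 = 11355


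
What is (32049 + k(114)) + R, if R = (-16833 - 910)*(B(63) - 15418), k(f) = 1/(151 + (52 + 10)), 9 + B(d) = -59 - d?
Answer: 58770524629/213 ≈ 2.7592e+8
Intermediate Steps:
B(d) = -68 - d (B(d) = -9 + (-59 - d) = -68 - d)
k(f) = 1/213 (k(f) = 1/(151 + 62) = 1/213)
R = 275885907 (R = (-16833 - 910)*((-68 - 1*63) - 15418) = -17743*((-68 - 63) - 15418) = -17743*(-131 - 15418) = -17743*(-15549) = 275885907)
(32049 + k(114)) + R = (32049 + 1/213) + 275885907 = 6826438/213 + 275885907 = 58770524629/213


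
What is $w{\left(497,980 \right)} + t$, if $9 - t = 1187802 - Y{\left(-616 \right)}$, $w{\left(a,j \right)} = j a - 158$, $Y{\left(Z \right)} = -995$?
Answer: $-701886$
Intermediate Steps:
$w{\left(a,j \right)} = -158 + a j$ ($w{\left(a,j \right)} = a j + \left(-530 + 372\right) = a j - 158 = -158 + a j$)
$t = -1188788$ ($t = 9 - \left(1187802 - -995\right) = 9 - \left(1187802 + 995\right) = 9 - 1188797 = -1188788$)
$w{\left(497,980 \right)} + t = \left(-158 + 497 \cdot 980\right) - 1188788 = \left(-158 + 487060\right) - 1188788 = 486902 - 1188788 = -701886$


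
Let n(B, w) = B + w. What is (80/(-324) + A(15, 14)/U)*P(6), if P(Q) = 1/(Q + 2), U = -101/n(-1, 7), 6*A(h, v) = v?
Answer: -1577/32724 ≈ -0.048191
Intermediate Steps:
A(h, v) = v/6
U = -101/6 (U = -101/(-1 + 7) = -101/6 ≈ -16.833)
P(Q) = 1/(2 + Q)
(80/(-324) + A(15, 14)/U)*P(6) = (80/(-324) + ((⅙)*14)/(-101/6))/(2 + 6) = (80*(-1/324) + (7/3)*(-6/101))/8 = (-20/81 - 14/101)*(⅛) = -3154/8181*⅛ = -1577/32724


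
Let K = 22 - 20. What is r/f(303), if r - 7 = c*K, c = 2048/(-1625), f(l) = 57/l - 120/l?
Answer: -735179/34125 ≈ -21.544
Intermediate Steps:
f(l) = -63/l
c = -2048/1625 (c = 2048*(-1/1625) = -2048/1625 ≈ -1.2603)
K = 2
r = 7279/1625 (r = 7 - 2048/1625*2 = 7 - 4096/1625 = 7279/1625 ≈ 4.4794)
r/f(303) = 7279/(1625*((-63/303))) = 7279/(1625*((-63*1/303))) = 7279/(1625*(-21/101)) = (7279/1625)*(-101/21) = -735179/34125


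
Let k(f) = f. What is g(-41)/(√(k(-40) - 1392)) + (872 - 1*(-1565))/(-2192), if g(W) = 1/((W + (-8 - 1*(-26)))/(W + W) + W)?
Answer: -2437/2192 + 41*I*√358/1195362 ≈ -1.1118 + 0.00064897*I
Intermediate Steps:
g(W) = 1/(W + (18 + W)/(2*W)) (g(W) = 1/((W + (-8 + 26))/((2*W)) + W) = 1/((W + 18)*(1/(2*W)) + W) = 1/((18 + W)*(1/(2*W)) + W) = 1/((18 + W)/(2*W) + W) = 1/(W + (18 + W)/(2*W)))
g(-41)/(√(k(-40) - 1392)) + (872 - 1*(-1565))/(-2192) = (2*(-41)/(18 - 41 + 2*(-41)²))/(√(-40 - 1392)) + (872 - 1*(-1565))/(-2192) = (2*(-41)/(18 - 41 + 2*1681))/(√(-1432)) + (872 + 1565)*(-1/2192) = (2*(-41)/(18 - 41 + 3362))/((2*I*√358)) + 2437*(-1/2192) = (2*(-41)/3339)*(-I*√358/716) - 2437/2192 = (2*(-41)*(1/3339))*(-I*√358/716) - 2437/2192 = -(-41)*I*√358/1195362 - 2437/2192 = 41*I*√358/1195362 - 2437/2192 = -2437/2192 + 41*I*√358/1195362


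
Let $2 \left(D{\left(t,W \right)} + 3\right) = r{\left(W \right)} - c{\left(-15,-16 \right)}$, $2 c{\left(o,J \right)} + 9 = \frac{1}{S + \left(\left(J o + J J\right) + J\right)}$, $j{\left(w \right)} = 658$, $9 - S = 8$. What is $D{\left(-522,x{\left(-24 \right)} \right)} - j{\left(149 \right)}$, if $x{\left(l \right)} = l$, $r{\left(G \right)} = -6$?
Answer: $- \frac{318302}{481} \approx -661.75$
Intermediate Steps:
$S = 1$ ($S = 9 - 8 = 1$)
$c{\left(o,J \right)} = - \frac{9}{2} + \frac{1}{2 \left(1 + J + J^{2} + J o\right)}$ ($c{\left(o,J \right)} = - \frac{9}{2} + \frac{1}{2 \left(1 + \left(\left(J o + J J\right) + J\right)\right)} = - \frac{9}{2} + \frac{1}{2 \left(1 + \left(\left(J o + J^{2}\right) + J\right)\right)} = - \frac{9}{2} + \frac{1}{2 \left(1 + \left(\left(J^{2} + J o\right) + J\right)\right)} = - \frac{9}{2} + \frac{1}{2 \left(1 + \left(J + J^{2} + J o\right)\right)} = - \frac{9}{2} + \frac{1}{2 \left(1 + J + J^{2} + J o\right)}$)
$D{\left(t,W \right)} = - \frac{1804}{481}$ ($D{\left(t,W \right)} = -3 + \frac{-6 - \frac{-8 - -144 - 9 \left(-16\right)^{2} - \left(-144\right) \left(-15\right)}{2 \left(1 - 16 + \left(-16\right)^{2} - -240\right)}}{2} = -3 + \frac{-6 - \frac{-8 + 144 - 2304 - 2160}{2 \left(1 - 16 + 256 + 240\right)}}{2} = -3 + \frac{-6 - \frac{-8 + 144 - 2304 - 2160}{2 \cdot 481}}{2} = -3 + \frac{-6 - \frac{1}{2} \cdot \frac{1}{481} \left(-4328\right)}{2} = -3 + \frac{-6 - - \frac{2164}{481}}{2} = -3 + \frac{-6 + \frac{2164}{481}}{2} = -3 + \frac{1}{2} \left(- \frac{722}{481}\right) = -3 - \frac{361}{481} = - \frac{1804}{481}$)
$D{\left(-522,x{\left(-24 \right)} \right)} - j{\left(149 \right)} = - \frac{1804}{481} - 658 = - \frac{318302}{481}$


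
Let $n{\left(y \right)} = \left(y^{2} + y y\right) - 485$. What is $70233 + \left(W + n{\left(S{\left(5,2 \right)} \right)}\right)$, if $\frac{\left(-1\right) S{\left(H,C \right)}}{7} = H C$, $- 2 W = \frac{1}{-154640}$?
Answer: $\frac{24602605441}{309280} \approx 79548.0$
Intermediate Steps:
$W = \frac{1}{309280}$ ($W = - \frac{1}{2 \left(-154640\right)} = \left(- \frac{1}{2}\right) \left(- \frac{1}{154640}\right) = \frac{1}{309280} \approx 3.2333 \cdot 10^{-6}$)
$S{\left(H,C \right)} = - 7 C H$ ($S{\left(H,C \right)} = - 7 H C = - 7 C H$)
$n{\left(y \right)} = -485 + 2 y^{2}$ ($n{\left(y \right)} = \left(y^{2} + y^{2}\right) - 485 = 2 y^{2} - 485 = -485 + 2 y^{2}$)
$70233 + \left(W + n{\left(S{\left(5,2 \right)} \right)}\right) = 70233 + \left(\frac{1}{309280} - \left(485 - 2 \left(\left(-7\right) 2 \cdot 5\right)^{2}\right)\right) = 70233 + \left(\frac{1}{309280} - \left(485 - 2 \left(-70\right)^{2}\right)\right) = 70233 + \left(\frac{1}{309280} + \left(-485 + 2 \cdot 4900\right)\right) = 70233 + \left(\frac{1}{309280} + \left(-485 + 9800\right)\right) = 70233 + \left(\frac{1}{309280} + 9315\right) = 70233 + \frac{2880943201}{309280} = \frac{24602605441}{309280}$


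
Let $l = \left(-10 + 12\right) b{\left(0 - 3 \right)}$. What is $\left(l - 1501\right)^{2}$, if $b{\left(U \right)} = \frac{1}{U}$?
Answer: $\frac{20295025}{9} \approx 2.255 \cdot 10^{6}$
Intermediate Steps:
$l = - \frac{2}{3}$ ($l = \frac{-10 + 12}{0 - 3} = \frac{2}{-3} = 2 \left(- \frac{1}{3}\right) = - \frac{2}{3} \approx -0.66667$)
$\left(l - 1501\right)^{2} = \left(- \frac{2}{3} - 1501\right)^{2} = \left(- \frac{4505}{3}\right)^{2} = \frac{20295025}{9}$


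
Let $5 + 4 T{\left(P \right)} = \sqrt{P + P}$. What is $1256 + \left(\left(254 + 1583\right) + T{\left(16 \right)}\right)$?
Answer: $\frac{12367}{4} + \sqrt{2} \approx 3093.2$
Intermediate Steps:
$T{\left(P \right)} = - \frac{5}{4} + \frac{\sqrt{2} \sqrt{P}}{4}$ ($T{\left(P \right)} = - \frac{5}{4} + \frac{\sqrt{P + P}}{4} = - \frac{5}{4} + \frac{\sqrt{2 P}}{4} = - \frac{5}{4} + \frac{\sqrt{2} \sqrt{P}}{4}$)
$1256 + \left(\left(254 + 1583\right) + T{\left(16 \right)}\right) = 1256 + \left(\left(254 + 1583\right) - \left(\frac{5}{4} - \frac{\sqrt{2} \sqrt{16}}{4}\right)\right) = 1256 + \left(1837 - \left(\frac{5}{4} - \frac{1}{4} \sqrt{2} \cdot 4\right)\right) = 1256 + \left(1837 - \left(\frac{5}{4} - \sqrt{2}\right)\right) = 1256 + \left(\frac{7343}{4} + \sqrt{2}\right) = \frac{12367}{4} + \sqrt{2}$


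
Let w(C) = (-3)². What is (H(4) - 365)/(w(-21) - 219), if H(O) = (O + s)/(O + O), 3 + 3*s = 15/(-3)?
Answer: 2189/1260 ≈ 1.7373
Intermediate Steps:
s = -8/3 (s = -1 + (15/(-3))/3 = -1 + (15*(-⅓))/3 = -1 + (⅓)*(-5) = -1 - 5/3 = -8/3 ≈ -2.6667)
H(O) = (-8/3 + O)/(2*O) (H(O) = (O - 8/3)/(O + O) = (-8/3 + O)/((2*O)) = (-8/3 + O)*(1/(2*O)) = (-8/3 + O)/(2*O))
w(C) = 9
(H(4) - 365)/(w(-21) - 219) = ((⅙)*(-8 + 3*4)/4 - 365)/(9 - 219) = ((⅙)*(¼)*(-8 + 12) - 365)/(-210) = ((⅙)*(¼)*4 - 365)*(-1/210) = (⅙ - 365)*(-1/210) = -2189/6*(-1/210) = 2189/1260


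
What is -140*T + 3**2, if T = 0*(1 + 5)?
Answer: 9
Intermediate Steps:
T = 0 (T = 0*6 = 0)
-140*T + 3**2 = -140*0 + 3**2 = 0 + 9 = 9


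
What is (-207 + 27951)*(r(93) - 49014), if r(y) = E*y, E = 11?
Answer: -1331462304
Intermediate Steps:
r(y) = 11*y
(-207 + 27951)*(r(93) - 49014) = (-207 + 27951)*(11*93 - 49014) = 27744*(1023 - 49014) = 27744*(-47991) = -1331462304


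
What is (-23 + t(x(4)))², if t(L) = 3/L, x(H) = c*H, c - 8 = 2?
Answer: 840889/1600 ≈ 525.56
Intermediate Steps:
c = 10 (c = 8 + 2 = 10)
x(H) = 10*H
(-23 + t(x(4)))² = (-23 + 3/((10*4)))² = (-23 + 3/40)² = (-917/40)² = 840889/1600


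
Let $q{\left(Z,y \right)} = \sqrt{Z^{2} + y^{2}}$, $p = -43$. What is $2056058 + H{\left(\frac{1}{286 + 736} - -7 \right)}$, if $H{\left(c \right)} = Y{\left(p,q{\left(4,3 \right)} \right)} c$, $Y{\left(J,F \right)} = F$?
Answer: $\frac{2101327051}{1022} \approx 2.0561 \cdot 10^{6}$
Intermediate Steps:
$H{\left(c \right)} = 5 c$ ($H{\left(c \right)} = \sqrt{4^{2} + 3^{2}} c = \sqrt{16 + 9} c = \sqrt{25} c = 5 c$)
$2056058 + H{\left(\frac{1}{286 + 736} - -7 \right)} = 2056058 + 5 \left(\frac{1}{286 + 736} - -7\right) = 2056058 + 5 \left(\frac{1}{1022} + 7\right) = 2056058 + 5 \cdot \frac{7155}{1022} = 2056058 + \frac{35775}{1022} = \frac{2101327051}{1022}$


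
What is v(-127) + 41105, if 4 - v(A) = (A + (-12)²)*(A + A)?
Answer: 45427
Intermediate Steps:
v(A) = 4 - 2*A*(144 + A) (v(A) = 4 - (A + (-12)²)*(A + A) = 4 - (A + 144)*2*A = 4 - (144 + A)*2*A = 4 - 2*A*(144 + A))
v(-127) + 41105 = (4 - 288*(-127) - 2*(-127)²) + 41105 = (4 + 36576 - 2*16129) + 41105 = (4 + 36576 - 32258) + 41105 = 4322 + 41105 = 45427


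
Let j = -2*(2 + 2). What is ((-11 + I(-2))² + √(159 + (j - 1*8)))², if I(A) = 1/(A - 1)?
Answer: 1347919/81 + 2312*√143/9 ≈ 19713.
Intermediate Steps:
j = -8 (j = -2*4 = -8)
I(A) = 1/(-1 + A)
((-11 + I(-2))² + √(159 + (j - 1*8)))² = ((-11 + 1/(-1 - 2))² + √(159 + (-8 - 1*8)))² = ((-11 + 1/(-3))² + √(159 + (-8 - 8)))² = ((-11 - ⅓)² + √(159 - 16))² = ((-34/3)² + √143)² = (1156/9 + √143)²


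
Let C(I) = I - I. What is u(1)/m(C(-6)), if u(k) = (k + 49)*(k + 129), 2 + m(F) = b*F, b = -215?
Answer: -3250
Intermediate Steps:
C(I) = 0
m(F) = -2 - 215*F
u(k) = (49 + k)*(129 + k)
u(1)/m(C(-6)) = (6321 + 1² + 178*1)/(-2 - 215*0) = (6321 + 1 + 178)/(-2 + 0) = 6500/(-2) = 6500*(-½) = -3250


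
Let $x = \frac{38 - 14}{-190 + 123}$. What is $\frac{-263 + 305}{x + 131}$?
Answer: $\frac{2814}{8753} \approx 0.32149$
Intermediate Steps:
$x = - \frac{24}{67}$ ($x = \frac{24}{-67} = 24 \left(- \frac{1}{67}\right) = - \frac{24}{67} \approx -0.35821$)
$\frac{-263 + 305}{x + 131} = \frac{-263 + 305}{- \frac{24}{67} + 131} = \frac{42}{\frac{8753}{67}} = 42 \cdot \frac{67}{8753} = \frac{2814}{8753}$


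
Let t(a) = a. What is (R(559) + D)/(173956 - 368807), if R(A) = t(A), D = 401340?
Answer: -401899/194851 ≈ -2.0626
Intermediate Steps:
R(A) = A
(R(559) + D)/(173956 - 368807) = (559 + 401340)/(173956 - 368807) = 401899/(-194851) = 401899*(-1/194851) = -401899/194851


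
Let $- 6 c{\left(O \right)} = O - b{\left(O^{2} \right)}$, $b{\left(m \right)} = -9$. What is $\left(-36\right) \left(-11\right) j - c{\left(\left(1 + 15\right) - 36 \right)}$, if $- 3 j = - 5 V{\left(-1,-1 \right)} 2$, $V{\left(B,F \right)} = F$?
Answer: $- \frac{7931}{6} \approx -1321.8$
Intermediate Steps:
$j = - \frac{10}{3}$ ($j = - \frac{\left(-5\right) \left(-1\right) 2}{3} = - \frac{5 \cdot 2}{3} = \left(- \frac{1}{3}\right) 10 = - \frac{10}{3} \approx -3.3333$)
$c{\left(O \right)} = - \frac{3}{2} - \frac{O}{6}$ ($c{\left(O \right)} = - \frac{O - -9}{6} = - \frac{O + 9}{6} = - \frac{9 + O}{6} = - \frac{3}{2} - \frac{O}{6}$)
$\left(-36\right) \left(-11\right) j - c{\left(\left(1 + 15\right) - 36 \right)} = \left(-36\right) \left(-11\right) \left(- \frac{10}{3}\right) - \left(- \frac{3}{2} - \frac{\left(1 + 15\right) - 36}{6}\right) = 396 \left(- \frac{10}{3}\right) - \left(- \frac{3}{2} - \frac{16 - 36}{6}\right) = -1320 - \left(- \frac{3}{2} - - \frac{10}{3}\right) = -1320 - \left(- \frac{3}{2} + \frac{10}{3}\right) = -1320 - \frac{11}{6} = - \frac{7931}{6}$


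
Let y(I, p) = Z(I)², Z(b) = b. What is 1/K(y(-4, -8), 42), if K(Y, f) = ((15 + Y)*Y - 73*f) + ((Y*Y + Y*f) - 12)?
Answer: -1/1654 ≈ -0.00060460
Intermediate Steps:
y(I, p) = I²
K(Y, f) = -12 + Y² - 73*f + Y*f + Y*(15 + Y) (K(Y, f) = (Y*(15 + Y) - 73*f) + ((Y² + Y*f) - 12) = (-73*f + Y*(15 + Y)) + (-12 + Y² + Y*f) = -12 + Y² - 73*f + Y*f + Y*(15 + Y))
1/K(y(-4, -8), 42) = 1/(-12 - 73*42 + 2*((-4)²)² + 15*(-4)² + (-4)²*42) = 1/(-12 - 3066 + 2*16² + 15*16 + 16*42) = 1/(-12 - 3066 + 2*256 + 240 + 672) = 1/(-12 - 3066 + 512 + 240 + 672) = 1/(-1654) = -1/1654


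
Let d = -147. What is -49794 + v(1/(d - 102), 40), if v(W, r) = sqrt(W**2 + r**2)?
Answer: -49794 + sqrt(99201601)/249 ≈ -49754.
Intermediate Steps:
-49794 + v(1/(d - 102), 40) = -49794 + sqrt((1/(-147 - 102))**2 + 40**2) = -49794 + sqrt((1/(-249))**2 + 1600) = -49794 + sqrt((-1/249)**2 + 1600) = -49794 + sqrt(1/62001 + 1600) = -49794 + sqrt(99201601/62001) = -49794 + sqrt(99201601)/249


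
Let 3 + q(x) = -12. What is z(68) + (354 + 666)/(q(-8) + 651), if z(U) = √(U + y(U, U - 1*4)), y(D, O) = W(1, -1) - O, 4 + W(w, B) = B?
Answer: 85/53 + I ≈ 1.6038 + 1.0*I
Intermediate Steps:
W(w, B) = -4 + B
q(x) = -15 (q(x) = -3 - 12 = -15)
y(D, O) = -5 - O (y(D, O) = (-4 - 1) - O = -5 - O)
z(U) = I (z(U) = √(U + (-5 - (U - 1*4))) = √(U + (-5 - (U - 4))) = √(U + (-5 - (-4 + U))) = √(U + (-5 + (4 - U))) = √(U + (-1 - U)) = √(-1) = I)
z(68) + (354 + 666)/(q(-8) + 651) = I + (354 + 666)/(-15 + 651) = I + 1020/636 = I + 1020*(1/636) = I + 85/53 = 85/53 + I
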